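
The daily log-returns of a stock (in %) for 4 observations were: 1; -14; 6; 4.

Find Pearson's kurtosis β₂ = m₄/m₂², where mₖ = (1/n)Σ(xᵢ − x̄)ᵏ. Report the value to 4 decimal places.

x̄ = -0.7500
Σ(xᵢ − x̄)² = 246.7500 ⇒ m₂ = 61.68750
Σ(xᵢ − x̄)⁴ = 33416.5781 ⇒ m₄ = 8354.14453
m₂² = 3805.34766
β₂ = m₄/m₂² = 8354.14453 / 3805.34766 ≈ 2.1954

2.1954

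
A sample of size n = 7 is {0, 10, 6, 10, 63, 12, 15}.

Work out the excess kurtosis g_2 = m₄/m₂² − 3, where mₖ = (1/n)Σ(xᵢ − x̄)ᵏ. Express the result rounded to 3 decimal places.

1.717

x̄ = 16.5714
Σ(xᵢ − x̄)² = 2651.7143 ⇒ m₂ = 378.81633
Σ(xᵢ − x̄)⁴ = 4738737.7201 ⇒ m₄ = 676962.53145
m₂² = 143501.80925
g_2 = m₄/m₂² − 3 = 4.71745 − 3 ≈ 1.717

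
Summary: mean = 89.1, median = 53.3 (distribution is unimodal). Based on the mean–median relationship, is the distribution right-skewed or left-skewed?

right-skewed

mean − median = 89.1 − 53.3 = 35.8
mean > median ⇒ the longer tail is on the right ⇒ right-skewed (positively skewed).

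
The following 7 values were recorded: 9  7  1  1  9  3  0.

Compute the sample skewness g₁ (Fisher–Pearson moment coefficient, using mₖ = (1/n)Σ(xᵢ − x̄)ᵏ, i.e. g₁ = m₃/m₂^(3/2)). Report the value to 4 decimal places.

x̄ = (9 + 7 + 1 + 1 + 9 + 3 + 0) / 7 = 4.2857
deviations (xᵢ − x̄): 4.7143, 2.7143, -3.2857, -3.2857, 4.7143, -1.2857, -4.2857
Σ(xᵢ − x̄)² = 93.4286 ⇒ m₂ = 93.4286/7 = 13.34694
Σ(xᵢ − x̄)³ = 77.7551 ⇒ m₃ = 77.7551/7 = 11.10787
m₂^(3/2) = 13.34694^(1.5) = 48.76099
g₁ = m₃ / m₂^(3/2) = 11.10787 / 48.76099 ≈ 0.2278

0.2278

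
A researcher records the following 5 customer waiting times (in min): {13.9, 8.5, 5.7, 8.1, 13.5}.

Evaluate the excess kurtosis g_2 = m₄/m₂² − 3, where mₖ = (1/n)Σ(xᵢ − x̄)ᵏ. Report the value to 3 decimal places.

x̄ = 9.9400
Σ(xᵢ − x̄)² = 51.7920 ⇒ m₂ = 10.35840
Σ(xᵢ − x̄)⁴ = 745.4889 ⇒ m₄ = 149.09778
m₂² = 107.29645
g_2 = m₄/m₂² − 3 = 1.38959 − 3 ≈ -1.610

-1.610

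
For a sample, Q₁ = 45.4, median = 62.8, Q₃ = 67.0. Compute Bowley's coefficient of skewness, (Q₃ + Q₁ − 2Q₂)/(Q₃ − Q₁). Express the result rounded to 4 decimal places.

-0.6111

numerator: Q₃ + Q₁ − 2Q₂ = 67.0 + 45.4 − 2×62.8 = -13.2000
denominator: Q₃ − Q₁ = 67.0 − 45.4 = 21.6000
Bowley skewness = -13.2000 / 21.6000 ≈ -0.6111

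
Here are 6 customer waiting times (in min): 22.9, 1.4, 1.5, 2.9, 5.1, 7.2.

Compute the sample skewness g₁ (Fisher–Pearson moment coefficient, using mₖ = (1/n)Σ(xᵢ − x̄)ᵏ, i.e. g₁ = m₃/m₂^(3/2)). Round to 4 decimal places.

1.5077

x̄ = (22.9 + 1.4 + 1.5 + 2.9 + 5.1 + 7.2) / 6 = 6.8333
deviations (xᵢ − x̄): 16.0667, -5.4333, -5.3333, -3.9333, -1.7333, 0.3667
Σ(xᵢ − x̄)² = 334.7133 ⇒ m₂ = 334.7133/6 = 55.78556
Σ(xᵢ − x̄)³ = 3769.3004 ⇒ m₃ = 3769.3004/6 = 628.21674
m₂^(3/2) = 55.78556^(1.5) = 416.66080
g₁ = m₃ / m₂^(3/2) = 628.21674 / 416.66080 ≈ 1.5077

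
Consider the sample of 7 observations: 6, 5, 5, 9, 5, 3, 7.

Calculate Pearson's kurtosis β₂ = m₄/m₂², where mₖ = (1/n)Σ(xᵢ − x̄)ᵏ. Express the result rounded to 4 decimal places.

2.6579

x̄ = 5.7143
Σ(xᵢ − x̄)² = 21.4286 ⇒ m₂ = 3.06122
Σ(xᵢ − x̄)⁴ = 174.3499 ⇒ m₄ = 24.90712
m₂² = 9.37110
β₂ = m₄/m₂² = 24.90712 / 9.37110 ≈ 2.6579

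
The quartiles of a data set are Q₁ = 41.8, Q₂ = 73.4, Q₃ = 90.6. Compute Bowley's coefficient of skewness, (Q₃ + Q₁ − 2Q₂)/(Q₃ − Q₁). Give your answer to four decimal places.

numerator: Q₃ + Q₁ − 2Q₂ = 90.6 + 41.8 − 2×73.4 = -14.4000
denominator: Q₃ − Q₁ = 90.6 − 41.8 = 48.8000
Bowley skewness = -14.4000 / 48.8000 ≈ -0.2951

-0.2951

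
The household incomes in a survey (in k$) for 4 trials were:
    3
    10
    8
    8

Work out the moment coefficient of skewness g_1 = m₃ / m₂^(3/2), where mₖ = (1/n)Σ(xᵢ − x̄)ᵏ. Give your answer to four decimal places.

x̄ = (3 + 10 + 8 + 8) / 4 = 7.2500
deviations (xᵢ − x̄): -4.2500, 2.7500, 0.7500, 0.7500
Σ(xᵢ − x̄)² = 26.7500 ⇒ m₂ = 26.7500/4 = 6.68750
Σ(xᵢ − x̄)³ = -55.1250 ⇒ m₃ = -55.1250/4 = -13.78125
m₂^(3/2) = 6.68750^(1.5) = 17.29401
g_1 = m₃ / m₂^(3/2) = -13.78125 / 17.29401 ≈ -0.7969

-0.7969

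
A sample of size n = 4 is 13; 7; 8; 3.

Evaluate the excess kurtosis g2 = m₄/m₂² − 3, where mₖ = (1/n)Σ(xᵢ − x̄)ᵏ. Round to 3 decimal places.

x̄ = 7.7500
Σ(xᵢ − x̄)² = 50.7500 ⇒ m₂ = 12.68750
Σ(xᵢ − x̄)⁴ = 1269.0781 ⇒ m₄ = 317.26953
m₂² = 160.97266
g2 = m₄/m₂² − 3 = 1.97095 − 3 ≈ -1.029

-1.029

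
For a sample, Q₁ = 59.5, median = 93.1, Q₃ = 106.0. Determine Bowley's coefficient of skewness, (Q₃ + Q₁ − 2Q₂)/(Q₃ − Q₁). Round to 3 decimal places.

numerator: Q₃ + Q₁ − 2Q₂ = 106.0 + 59.5 − 2×93.1 = -20.7000
denominator: Q₃ − Q₁ = 106.0 − 59.5 = 46.5000
Bowley skewness = -20.7000 / 46.5000 ≈ -0.445

-0.445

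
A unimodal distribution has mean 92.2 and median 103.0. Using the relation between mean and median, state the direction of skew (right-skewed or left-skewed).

mean − median = 92.2 − 103.0 = -10.8
mean < median ⇒ the longer tail is on the left ⇒ left-skewed (negatively skewed).

left-skewed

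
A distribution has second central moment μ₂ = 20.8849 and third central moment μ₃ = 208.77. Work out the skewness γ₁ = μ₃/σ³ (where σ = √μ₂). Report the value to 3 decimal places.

2.187

σ = √μ₂ = √20.8849 = 4.57000
σ³ = μ₂^(3/2) = 95.44399
γ₁ = μ₃/σ³ = 208.77 / 95.44399 ≈ 2.187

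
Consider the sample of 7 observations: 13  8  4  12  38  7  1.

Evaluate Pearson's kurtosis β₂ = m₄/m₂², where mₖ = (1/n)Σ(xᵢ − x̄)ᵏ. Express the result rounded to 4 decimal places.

4.1699

x̄ = 11.8571
Σ(xᵢ − x̄)² = 902.8571 ⇒ m₂ = 128.97959
Σ(xᵢ − x̄)⁴ = 485588.4198 ⇒ m₄ = 69369.77426
m₂² = 16635.73511
β₂ = m₄/m₂² = 69369.77426 / 16635.73511 ≈ 4.1699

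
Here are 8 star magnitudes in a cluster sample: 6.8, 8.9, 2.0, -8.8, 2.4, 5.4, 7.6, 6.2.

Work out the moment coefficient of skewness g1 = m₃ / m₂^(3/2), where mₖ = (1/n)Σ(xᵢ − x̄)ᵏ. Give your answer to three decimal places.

x̄ = (6.8 + 8.9 + 2.0 - 8.8 + 2.4 + 5.4 + 7.6 + 6.2) / 8 = 3.8125
deviations (xᵢ − x̄): 2.9875, 5.0875, -1.8125, -12.6125, -1.4125, 1.5875, 3.7875, 2.3875
Σ(xᵢ − x̄)² = 221.7288 ⇒ m₂ = 221.7288/8 = 27.71609
Σ(xᵢ − x̄)³ = -1784.8238 ⇒ m₃ = -1784.8238/8 = -223.10298
m₂^(3/2) = 27.71609^(1.5) = 145.91436
g1 = m₃ / m₂^(3/2) = -223.10298 / 145.91436 ≈ -1.529

-1.529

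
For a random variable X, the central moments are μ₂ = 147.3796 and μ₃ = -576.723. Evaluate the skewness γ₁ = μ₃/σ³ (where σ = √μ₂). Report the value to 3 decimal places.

σ = √μ₂ = √147.3796 = 12.14000
σ³ = μ₂^(3/2) = 1789.18834
γ₁ = μ₃/σ³ = -576.723 / 1789.18834 ≈ -0.322

-0.322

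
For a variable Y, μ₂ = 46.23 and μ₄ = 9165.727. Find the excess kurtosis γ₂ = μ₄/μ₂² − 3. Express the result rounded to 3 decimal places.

1.289

μ₂² = 46.23² = 2137.21290
μ₄/μ₂² = 9165.727 / 2137.21290 = 4.28864
γ₂ = 4.28864 − 3 ≈ 1.289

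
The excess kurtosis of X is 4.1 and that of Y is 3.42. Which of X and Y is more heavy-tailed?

Higher excess kurtosis ⇒ heavier tails relative to the normal distribution.
4.1 vs 3.42: the larger is 4.1, so X has heavier tails.

X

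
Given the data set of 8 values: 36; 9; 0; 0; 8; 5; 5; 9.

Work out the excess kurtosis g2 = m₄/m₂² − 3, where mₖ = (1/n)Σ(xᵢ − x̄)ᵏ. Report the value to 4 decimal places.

x̄ = 9.0000
Σ(xᵢ − x̄)² = 924.0000 ⇒ m₂ = 115.50000
Σ(xᵢ − x̄)⁴ = 545076.0000 ⇒ m₄ = 68134.50000
m₂² = 13340.25000
g2 = m₄/m₂² − 3 = 5.10744 − 3 ≈ 2.1074

2.1074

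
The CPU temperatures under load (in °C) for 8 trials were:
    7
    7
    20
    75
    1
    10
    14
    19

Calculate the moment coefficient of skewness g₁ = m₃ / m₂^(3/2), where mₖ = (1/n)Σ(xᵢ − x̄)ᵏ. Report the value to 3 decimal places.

x̄ = (7 + 7 + 20 + 75 + 1 + 10 + 14 + 19) / 8 = 19.1250
deviations (xᵢ − x̄): -12.1250, -12.1250, 0.8750, 55.8750, -18.1250, -9.1250, -5.1250, -0.1250
Σ(xᵢ − x̄)² = 3854.8750 ⇒ m₂ = 3854.8750/8 = 481.85938
Σ(xᵢ − x̄)³ = 164029.4063 ⇒ m₃ = 164029.4063/8 = 20503.67578
m₂^(3/2) = 481.85938^(1.5) = 10577.43754
g₁ = m₃ / m₂^(3/2) = 20503.67578 / 10577.43754 ≈ 1.938

1.938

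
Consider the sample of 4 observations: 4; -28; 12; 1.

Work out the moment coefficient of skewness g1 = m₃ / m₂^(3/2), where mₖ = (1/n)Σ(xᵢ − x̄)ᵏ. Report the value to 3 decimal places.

-0.906

x̄ = (4 - 28 + 12 + 1) / 4 = -2.7500
deviations (xᵢ − x̄): 6.7500, -25.2500, 14.7500, 3.7500
Σ(xᵢ − x̄)² = 914.7500 ⇒ m₂ = 914.7500/4 = 228.68750
Σ(xᵢ − x̄)³ = -12529.1250 ⇒ m₃ = -12529.1250/4 = -3132.28125
m₂^(3/2) = 228.68750^(1.5) = 3458.30777
g1 = m₃ / m₂^(3/2) = -3132.28125 / 3458.30777 ≈ -0.906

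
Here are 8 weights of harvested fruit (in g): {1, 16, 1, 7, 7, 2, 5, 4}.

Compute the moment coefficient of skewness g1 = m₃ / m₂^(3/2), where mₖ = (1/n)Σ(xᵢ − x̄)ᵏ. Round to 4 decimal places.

x̄ = (1 + 16 + 1 + 7 + 7 + 2 + 5 + 4) / 8 = 5.3750
deviations (xᵢ − x̄): -4.3750, 10.6250, -4.3750, 1.6250, 1.6250, -3.3750, -0.3750, -1.3750
Σ(xᵢ − x̄)² = 169.8750 ⇒ m₂ = 169.8750/8 = 21.23438
Σ(xᵢ − x̄)³ = 999.4688 ⇒ m₃ = 999.4688/8 = 124.93359
m₂^(3/2) = 21.23438^(1.5) = 97.84964
g1 = m₃ / m₂^(3/2) = 124.93359 / 97.84964 ≈ 1.2768

1.2768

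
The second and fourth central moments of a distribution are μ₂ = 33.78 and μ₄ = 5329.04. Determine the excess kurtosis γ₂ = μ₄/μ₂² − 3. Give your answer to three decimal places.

μ₂² = 33.78² = 1141.08840
μ₄/μ₂² = 5329.04 / 1141.08840 = 4.67014
γ₂ = 4.67014 − 3 ≈ 1.670

1.670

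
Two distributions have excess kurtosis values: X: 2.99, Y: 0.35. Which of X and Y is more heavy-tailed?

X

Higher excess kurtosis ⇒ heavier tails relative to the normal distribution.
2.99 vs 0.35: the larger is 2.99, so X has heavier tails.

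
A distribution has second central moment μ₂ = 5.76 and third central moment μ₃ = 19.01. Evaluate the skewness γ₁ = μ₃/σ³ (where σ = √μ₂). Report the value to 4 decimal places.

1.3751

σ = √μ₂ = √5.76 = 2.40000
σ³ = μ₂^(3/2) = 13.82400
γ₁ = μ₃/σ³ = 19.01 / 13.82400 ≈ 1.3751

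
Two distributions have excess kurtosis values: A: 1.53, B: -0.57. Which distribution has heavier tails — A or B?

Higher excess kurtosis ⇒ heavier tails relative to the normal distribution.
1.53 vs -0.57: the larger is 1.53, so A has heavier tails. (A is leptokurtic — heavier-than-normal tails; the other is platykurtic.)

A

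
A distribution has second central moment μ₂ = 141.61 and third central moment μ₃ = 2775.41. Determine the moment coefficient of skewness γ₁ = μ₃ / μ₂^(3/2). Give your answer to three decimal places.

1.647

σ = √μ₂ = √141.61 = 11.90000
σ³ = μ₂^(3/2) = 1685.15900
γ₁ = μ₃/σ³ = 2775.41 / 1685.15900 ≈ 1.647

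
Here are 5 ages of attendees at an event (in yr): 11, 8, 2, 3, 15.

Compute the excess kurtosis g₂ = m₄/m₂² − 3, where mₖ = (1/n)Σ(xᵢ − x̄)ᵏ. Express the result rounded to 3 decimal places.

-1.422

x̄ = 7.8000
Σ(xᵢ − x̄)² = 118.8000 ⇒ m₂ = 23.76000
Σ(xᵢ − x̄)⁴ = 4454.7360 ⇒ m₄ = 890.94720
m₂² = 564.53760
g₂ = m₄/m₂² − 3 = 1.57819 − 3 ≈ -1.422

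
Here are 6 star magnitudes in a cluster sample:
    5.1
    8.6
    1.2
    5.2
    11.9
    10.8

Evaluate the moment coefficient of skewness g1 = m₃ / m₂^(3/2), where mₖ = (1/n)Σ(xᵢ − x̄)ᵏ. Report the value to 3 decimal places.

x̄ = (5.1 + 8.6 + 1.2 + 5.2 + 11.9 + 10.8) / 6 = 7.1333
deviations (xᵢ − x̄): -2.0333, 1.4667, -5.9333, -1.9333, 4.7667, 3.6667
Σ(xᵢ − x̄)² = 81.3933 ⇒ m₂ = 81.3933/6 = 13.56556
Σ(xᵢ − x̄)³ = -63.7576 ⇒ m₃ = -63.7576/6 = -10.62626
m₂^(3/2) = 13.56556^(1.5) = 49.96391
g1 = m₃ / m₂^(3/2) = -10.62626 / 49.96391 ≈ -0.213

-0.213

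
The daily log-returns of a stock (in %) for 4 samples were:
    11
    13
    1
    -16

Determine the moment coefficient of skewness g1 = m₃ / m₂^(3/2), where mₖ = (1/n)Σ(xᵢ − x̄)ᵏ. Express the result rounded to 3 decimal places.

x̄ = (11 + 13 + 1 - 16) / 4 = 2.2500
deviations (xᵢ − x̄): 8.7500, 10.7500, -1.2500, -18.2500
Σ(xᵢ − x̄)² = 526.7500 ⇒ m₂ = 526.7500/4 = 131.68750
Σ(xᵢ − x̄)³ = -4168.1250 ⇒ m₃ = -4168.1250/4 = -1042.03125
m₂^(3/2) = 131.68750^(1.5) = 1511.18220
g1 = m₃ / m₂^(3/2) = -1042.03125 / 1511.18220 ≈ -0.690

-0.690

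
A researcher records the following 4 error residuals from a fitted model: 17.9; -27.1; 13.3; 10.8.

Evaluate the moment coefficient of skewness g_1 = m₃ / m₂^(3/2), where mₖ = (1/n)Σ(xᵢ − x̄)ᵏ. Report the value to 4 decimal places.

-1.0846

x̄ = (17.9 - 27.1 + 13.3 + 10.8) / 4 = 3.7250
deviations (xᵢ − x̄): 14.1750, -30.8250, 9.5750, 7.0750
Σ(xᵢ − x̄)² = 1292.8475 ⇒ m₂ = 1292.8475/4 = 323.21188
Σ(xᵢ − x̄)³ = -25209.1406 ⇒ m₃ = -25209.1406/4 = -6302.28516
m₂^(3/2) = 323.21188^(1.5) = 5810.73357
g_1 = m₃ / m₂^(3/2) = -6302.28516 / 5810.73357 ≈ -1.0846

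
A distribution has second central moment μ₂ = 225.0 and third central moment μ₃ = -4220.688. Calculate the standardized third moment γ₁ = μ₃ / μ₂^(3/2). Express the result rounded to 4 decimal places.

σ = √μ₂ = √225.0 = 15.00000
σ³ = μ₂^(3/2) = 3375.00000
γ₁ = μ₃/σ³ = -4220.688 / 3375.00000 ≈ -1.2506

-1.2506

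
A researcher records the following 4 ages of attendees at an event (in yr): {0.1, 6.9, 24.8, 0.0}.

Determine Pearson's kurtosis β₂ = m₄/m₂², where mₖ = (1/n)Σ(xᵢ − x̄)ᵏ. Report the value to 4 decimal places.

2.1052

x̄ = 7.9500
Σ(xᵢ − x̄)² = 409.8500 ⇒ m₂ = 102.46250
Σ(xᵢ − x̄)⁴ = 88405.0900 ⇒ m₄ = 22101.27251
m₂² = 10498.56391
β₂ = m₄/m₂² = 22101.27251 / 10498.56391 ≈ 2.1052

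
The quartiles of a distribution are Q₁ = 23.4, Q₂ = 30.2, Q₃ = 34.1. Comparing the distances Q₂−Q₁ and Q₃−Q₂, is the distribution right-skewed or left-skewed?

left-skewed

Q₂ − Q₁ = 6.8;  Q₃ − Q₂ = 3.9
Q₂ − Q₁ > Q₃ − Q₂ ⇒ the lower half is more spread out ⇒ left-skewed.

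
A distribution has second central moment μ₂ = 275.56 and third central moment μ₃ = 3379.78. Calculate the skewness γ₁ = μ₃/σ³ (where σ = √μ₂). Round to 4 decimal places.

0.7389

σ = √μ₂ = √275.56 = 16.60000
σ³ = μ₂^(3/2) = 4574.29600
γ₁ = μ₃/σ³ = 3379.78 / 4574.29600 ≈ 0.7389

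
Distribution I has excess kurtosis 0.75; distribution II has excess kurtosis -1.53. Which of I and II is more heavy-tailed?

Higher excess kurtosis ⇒ heavier tails relative to the normal distribution.
0.75 vs -1.53: the larger is 0.75, so I has heavier tails. (I is leptokurtic — heavier-than-normal tails; the other is platykurtic.)

I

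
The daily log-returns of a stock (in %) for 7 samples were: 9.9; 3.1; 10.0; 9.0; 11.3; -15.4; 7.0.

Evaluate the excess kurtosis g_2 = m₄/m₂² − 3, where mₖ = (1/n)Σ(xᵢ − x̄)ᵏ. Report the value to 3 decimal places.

x̄ = 4.9857
Σ(xᵢ − x̄)² = 528.4686 ⇒ m₂ = 75.49551
Σ(xᵢ − x̄)⁴ = 175798.3537 ⇒ m₄ = 25114.05054
m₂² = 5699.57206
g_2 = m₄/m₂² − 3 = 4.40630 − 3 ≈ 1.406

1.406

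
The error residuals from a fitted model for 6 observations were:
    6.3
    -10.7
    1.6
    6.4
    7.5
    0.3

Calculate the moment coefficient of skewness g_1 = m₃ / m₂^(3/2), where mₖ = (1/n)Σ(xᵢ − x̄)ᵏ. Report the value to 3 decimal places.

x̄ = (6.3 - 10.7 + 1.6 + 6.4 + 7.5 + 0.3) / 6 = 1.9000
deviations (xᵢ − x̄): 4.4000, -12.6000, -0.3000, 4.5000, 5.6000, -1.6000
Σ(xᵢ − x̄)² = 232.3800 ⇒ m₂ = 232.3800/6 = 38.73000
Σ(xᵢ − x̄)³ = -1652.5740 ⇒ m₃ = -1652.5740/6 = -275.42900
m₂^(3/2) = 38.73000^(1.5) = 241.03008
g_1 = m₃ / m₂^(3/2) = -275.42900 / 241.03008 ≈ -1.143

-1.143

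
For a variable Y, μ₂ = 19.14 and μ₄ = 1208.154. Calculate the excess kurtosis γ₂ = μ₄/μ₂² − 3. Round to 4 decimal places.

0.2979

μ₂² = 19.14² = 366.33960
μ₄/μ₂² = 1208.154 / 366.33960 = 3.29791
γ₂ = 3.29791 − 3 ≈ 0.2979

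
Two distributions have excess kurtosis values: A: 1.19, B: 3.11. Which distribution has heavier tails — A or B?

B

Higher excess kurtosis ⇒ heavier tails relative to the normal distribution.
1.19 vs 3.11: the larger is 3.11, so B has heavier tails.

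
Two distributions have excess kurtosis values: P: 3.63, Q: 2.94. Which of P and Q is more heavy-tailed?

Higher excess kurtosis ⇒ heavier tails relative to the normal distribution.
3.63 vs 2.94: the larger is 3.63, so P has heavier tails.

P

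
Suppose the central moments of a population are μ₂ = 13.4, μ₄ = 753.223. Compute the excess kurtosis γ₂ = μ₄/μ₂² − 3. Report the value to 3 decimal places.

1.195

μ₂² = 13.4² = 179.56000
μ₄/μ₂² = 753.223 / 179.56000 = 4.19483
γ₂ = 4.19483 − 3 ≈ 1.195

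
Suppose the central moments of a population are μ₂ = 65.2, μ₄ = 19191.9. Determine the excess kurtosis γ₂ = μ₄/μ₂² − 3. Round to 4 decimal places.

μ₂² = 65.2² = 4251.04000
μ₄/μ₂² = 19191.9 / 4251.04000 = 4.51464
γ₂ = 4.51464 − 3 ≈ 1.5146

1.5146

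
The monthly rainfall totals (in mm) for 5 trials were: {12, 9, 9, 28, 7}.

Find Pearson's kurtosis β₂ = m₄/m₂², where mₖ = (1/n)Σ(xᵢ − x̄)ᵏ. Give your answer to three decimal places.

x̄ = 13.0000
Σ(xᵢ − x̄)² = 294.0000 ⇒ m₂ = 58.80000
Σ(xᵢ − x̄)⁴ = 52434.0000 ⇒ m₄ = 10486.80000
m₂² = 3457.44000
β₂ = m₄/m₂² = 10486.80000 / 3457.44000 ≈ 3.033

3.033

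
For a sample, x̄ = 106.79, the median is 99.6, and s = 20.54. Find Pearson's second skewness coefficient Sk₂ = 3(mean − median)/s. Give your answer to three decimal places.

Sk₂ = 3(106.79 − 99.6) / 20.54 = 3 × 7.1900 / 20.54
    = 21.5700 / 20.54 ≈ 1.050

1.050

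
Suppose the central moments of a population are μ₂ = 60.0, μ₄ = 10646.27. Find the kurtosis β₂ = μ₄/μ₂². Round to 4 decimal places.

μ₂² = 60.0² = 3600.00000
μ₄/μ₂² = 10646.27 / 3600.00000 = 2.95730
β₂ ≈ 2.9573

2.9573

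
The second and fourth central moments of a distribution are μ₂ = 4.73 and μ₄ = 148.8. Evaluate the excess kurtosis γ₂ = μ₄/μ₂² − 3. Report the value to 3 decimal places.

μ₂² = 4.73² = 22.37290
μ₄/μ₂² = 148.8 / 22.37290 = 6.65090
γ₂ = 6.65090 − 3 ≈ 3.651

3.651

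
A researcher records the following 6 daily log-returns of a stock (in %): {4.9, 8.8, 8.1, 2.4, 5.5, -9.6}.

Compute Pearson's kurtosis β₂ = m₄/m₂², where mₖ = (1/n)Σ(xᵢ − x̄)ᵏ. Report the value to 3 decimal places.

3.413

x̄ = 3.3500
Σ(xᵢ − x̄)² = 227.8950 ⇒ m₂ = 37.98250
Σ(xᵢ − x̄)⁴ = 29543.3874 ⇒ m₄ = 4923.89791
m₂² = 1442.67031
β₂ = m₄/m₂² = 4923.89791 / 1442.67031 ≈ 3.413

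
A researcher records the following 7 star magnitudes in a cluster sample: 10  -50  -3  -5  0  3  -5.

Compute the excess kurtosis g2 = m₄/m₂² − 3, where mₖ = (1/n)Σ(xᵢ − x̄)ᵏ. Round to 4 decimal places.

x̄ = -7.1429
Σ(xᵢ − x̄)² = 2310.8571 ⇒ m₂ = 330.12245
Σ(xᵢ − x̄)⁴ = 3473481.9708 ⇒ m₄ = 496211.71012
m₂² = 108980.83132
g2 = m₄/m₂² − 3 = 4.55320 − 3 ≈ 1.5532

1.5532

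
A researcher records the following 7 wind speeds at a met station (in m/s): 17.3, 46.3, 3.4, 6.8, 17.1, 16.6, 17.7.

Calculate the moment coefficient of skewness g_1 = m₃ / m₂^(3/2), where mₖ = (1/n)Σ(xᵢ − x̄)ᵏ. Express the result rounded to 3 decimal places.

x̄ = (17.3 + 46.3 + 3.4 + 6.8 + 17.1 + 16.6 + 17.7) / 7 = 17.8857
deviations (xᵢ − x̄): -0.5857, 28.4143, -14.4857, -11.0857, -0.7857, -1.2857, -0.1857
Σ(xᵢ − x̄)² = 1142.7486 ⇒ m₂ = 1142.7486/7 = 163.24980
Σ(xᵢ − x̄)³ = 18536.0900 ⇒ m₃ = 18536.0900/7 = 2648.01285
m₂^(3/2) = 163.24980^(1.5) = 2085.83029
g_1 = m₃ / m₂^(3/2) = 2648.01285 / 2085.83029 ≈ 1.270

1.270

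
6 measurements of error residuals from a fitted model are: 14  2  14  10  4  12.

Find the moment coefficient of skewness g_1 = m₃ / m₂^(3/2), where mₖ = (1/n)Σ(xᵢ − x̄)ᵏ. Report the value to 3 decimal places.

x̄ = (14 + 2 + 14 + 10 + 4 + 12) / 6 = 9.3333
deviations (xᵢ − x̄): 4.6667, -7.3333, 4.6667, 0.6667, -5.3333, 2.6667
Σ(xᵢ − x̄)² = 133.3333 ⇒ m₂ = 133.3333/6 = 22.22222
Σ(xᵢ − x̄)³ = -323.5556 ⇒ m₃ = -323.5556/6 = -53.92593
m₂^(3/2) = 22.22222^(1.5) = 104.75656
g_1 = m₃ / m₂^(3/2) = -53.92593 / 104.75656 ≈ -0.515

-0.515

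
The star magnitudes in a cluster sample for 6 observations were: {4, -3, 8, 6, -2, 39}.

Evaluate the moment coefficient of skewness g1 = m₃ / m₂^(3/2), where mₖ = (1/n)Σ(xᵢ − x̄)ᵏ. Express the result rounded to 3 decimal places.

x̄ = (4 - 3 + 8 + 6 - 2 + 39) / 6 = 8.6667
deviations (xᵢ − x̄): -4.6667, -11.6667, -0.6667, -2.6667, -10.6667, 30.3333
Σ(xᵢ − x̄)² = 1199.3333 ⇒ m₂ = 1199.3333/6 = 199.88889
Σ(xᵢ − x̄)³ = 24987.5556 ⇒ m₃ = 24987.5556/6 = 4164.59259
m₂^(3/2) = 199.88889^(1.5) = 2826.07043
g1 = m₃ / m₂^(3/2) = 4164.59259 / 2826.07043 ≈ 1.474

1.474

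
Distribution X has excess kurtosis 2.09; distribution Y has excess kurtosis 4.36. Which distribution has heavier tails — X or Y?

Higher excess kurtosis ⇒ heavier tails relative to the normal distribution.
2.09 vs 4.36: the larger is 4.36, so Y has heavier tails.

Y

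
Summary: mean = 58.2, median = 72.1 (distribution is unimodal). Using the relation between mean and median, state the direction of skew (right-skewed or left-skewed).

left-skewed

mean − median = 58.2 − 72.1 = -13.9
mean < median ⇒ the longer tail is on the left ⇒ left-skewed (negatively skewed).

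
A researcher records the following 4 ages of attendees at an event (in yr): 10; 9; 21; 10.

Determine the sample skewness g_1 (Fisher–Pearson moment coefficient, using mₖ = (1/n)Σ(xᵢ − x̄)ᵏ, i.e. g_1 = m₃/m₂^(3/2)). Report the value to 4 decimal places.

x̄ = (10 + 9 + 21 + 10) / 4 = 12.5000
deviations (xᵢ − x̄): -2.5000, -3.5000, 8.5000, -2.5000
Σ(xᵢ − x̄)² = 97.0000 ⇒ m₂ = 97.0000/4 = 24.25000
Σ(xᵢ − x̄)³ = 540.0000 ⇒ m₃ = 540.0000/4 = 135.00000
m₂^(3/2) = 24.25000^(1.5) = 119.41740
g_1 = m₃ / m₂^(3/2) = 135.00000 / 119.41740 ≈ 1.1305

1.1305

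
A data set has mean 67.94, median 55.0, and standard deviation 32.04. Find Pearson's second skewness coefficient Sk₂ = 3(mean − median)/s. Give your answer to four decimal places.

Sk₂ = 3(67.94 − 55.0) / 32.04 = 3 × 12.9400 / 32.04
    = 38.8200 / 32.04 ≈ 1.2116

1.2116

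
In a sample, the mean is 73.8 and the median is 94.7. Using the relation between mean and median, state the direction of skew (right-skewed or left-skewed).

left-skewed

mean − median = 73.8 − 94.7 = -20.9
mean < median ⇒ the longer tail is on the left ⇒ left-skewed (negatively skewed).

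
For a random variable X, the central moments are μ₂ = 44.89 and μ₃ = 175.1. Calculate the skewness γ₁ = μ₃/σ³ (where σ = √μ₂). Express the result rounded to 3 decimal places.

σ = √μ₂ = √44.89 = 6.70000
σ³ = μ₂^(3/2) = 300.76300
γ₁ = μ₃/σ³ = 175.1 / 300.76300 ≈ 0.582

0.582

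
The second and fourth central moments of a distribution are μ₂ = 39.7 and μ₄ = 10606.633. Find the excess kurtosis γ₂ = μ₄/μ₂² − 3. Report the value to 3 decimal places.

3.730

μ₂² = 39.7² = 1576.09000
μ₄/μ₂² = 10606.633 / 1576.09000 = 6.72971
γ₂ = 6.72971 − 3 ≈ 3.730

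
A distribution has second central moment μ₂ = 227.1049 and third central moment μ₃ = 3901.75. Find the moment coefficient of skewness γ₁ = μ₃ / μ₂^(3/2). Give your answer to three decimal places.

1.140

σ = √μ₂ = √227.1049 = 15.07000
σ³ = μ₂^(3/2) = 3422.47084
γ₁ = μ₃/σ³ = 3901.75 / 3422.47084 ≈ 1.140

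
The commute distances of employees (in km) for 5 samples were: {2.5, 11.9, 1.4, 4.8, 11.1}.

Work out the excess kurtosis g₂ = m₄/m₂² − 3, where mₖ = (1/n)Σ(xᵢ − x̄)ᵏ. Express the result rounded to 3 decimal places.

-1.735

x̄ = 6.3400
Σ(xᵢ − x̄)² = 95.0920 ⇒ m₂ = 19.01840
Σ(xᵢ − x̄)⁴ = 2287.6104 ⇒ m₄ = 457.52208
m₂² = 361.69954
g₂ = m₄/m₂² − 3 = 1.26492 − 3 ≈ -1.735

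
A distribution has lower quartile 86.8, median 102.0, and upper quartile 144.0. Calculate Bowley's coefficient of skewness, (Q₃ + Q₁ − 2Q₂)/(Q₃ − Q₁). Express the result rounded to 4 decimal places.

numerator: Q₃ + Q₁ − 2Q₂ = 144.0 + 86.8 − 2×102.0 = 26.8000
denominator: Q₃ − Q₁ = 144.0 − 86.8 = 57.2000
Bowley skewness = 26.8000 / 57.2000 ≈ 0.4685

0.4685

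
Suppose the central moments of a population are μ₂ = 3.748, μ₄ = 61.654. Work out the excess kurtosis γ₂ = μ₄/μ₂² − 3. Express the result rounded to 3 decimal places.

1.389

μ₂² = 3.748² = 14.04750
μ₄/μ₂² = 61.654 / 14.04750 = 4.38896
γ₂ = 4.38896 − 3 ≈ 1.389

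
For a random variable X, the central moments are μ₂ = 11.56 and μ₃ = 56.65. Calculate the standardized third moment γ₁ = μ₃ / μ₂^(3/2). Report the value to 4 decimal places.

1.4413

σ = √μ₂ = √11.56 = 3.40000
σ³ = μ₂^(3/2) = 39.30400
γ₁ = μ₃/σ³ = 56.65 / 39.30400 ≈ 1.4413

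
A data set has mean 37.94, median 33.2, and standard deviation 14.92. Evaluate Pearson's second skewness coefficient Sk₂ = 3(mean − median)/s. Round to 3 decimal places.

Sk₂ = 3(37.94 − 33.2) / 14.92 = 3 × 4.7400 / 14.92
    = 14.2200 / 14.92 ≈ 0.953

0.953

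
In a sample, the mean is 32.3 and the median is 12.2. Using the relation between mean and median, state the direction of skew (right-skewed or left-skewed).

mean − median = 32.3 − 12.2 = 20.1
mean > median ⇒ the longer tail is on the right ⇒ right-skewed (positively skewed).

right-skewed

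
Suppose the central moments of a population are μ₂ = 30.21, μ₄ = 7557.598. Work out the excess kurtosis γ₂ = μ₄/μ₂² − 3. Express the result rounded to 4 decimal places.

μ₂² = 30.21² = 912.64410
μ₄/μ₂² = 7557.598 / 912.64410 = 8.28099
γ₂ = 8.28099 − 3 ≈ 5.2810

5.2810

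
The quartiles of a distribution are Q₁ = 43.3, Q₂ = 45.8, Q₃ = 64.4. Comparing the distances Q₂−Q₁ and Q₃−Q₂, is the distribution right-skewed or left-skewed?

Q₂ − Q₁ = 2.5;  Q₃ − Q₂ = 18.6
Q₃ − Q₂ > Q₂ − Q₁ ⇒ the upper half is more spread out ⇒ right-skewed.

right-skewed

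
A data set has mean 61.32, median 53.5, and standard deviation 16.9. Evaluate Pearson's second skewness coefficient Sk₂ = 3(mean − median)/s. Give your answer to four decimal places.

Sk₂ = 3(61.32 − 53.5) / 16.9 = 3 × 7.8200 / 16.9
    = 23.4600 / 16.9 ≈ 1.3882

1.3882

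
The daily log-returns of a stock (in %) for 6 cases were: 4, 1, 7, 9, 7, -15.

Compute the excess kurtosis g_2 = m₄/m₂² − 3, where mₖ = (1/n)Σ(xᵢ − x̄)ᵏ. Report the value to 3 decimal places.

x̄ = 2.1667
Σ(xᵢ − x̄)² = 392.8333 ⇒ m₂ = 65.47222
Σ(xᵢ − x̄)⁴ = 90129.8194 ⇒ m₄ = 15021.63657
m₂² = 4286.61188
g_2 = m₄/m₂² − 3 = 3.50431 − 3 ≈ 0.504

0.504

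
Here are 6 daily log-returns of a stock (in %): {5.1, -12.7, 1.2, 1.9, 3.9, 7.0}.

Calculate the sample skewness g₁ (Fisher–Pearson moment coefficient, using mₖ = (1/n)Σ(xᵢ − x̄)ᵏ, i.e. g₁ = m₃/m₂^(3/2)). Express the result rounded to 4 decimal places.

-1.4345

x̄ = (5.1 - 12.7 + 1.2 + 1.9 + 3.9 + 7.0) / 6 = 1.0667
deviations (xᵢ − x̄): 4.0333, -13.7667, 0.1333, 0.8333, 2.8333, 5.9333
Σ(xᵢ − x̄)² = 249.7333 ⇒ m₂ = 249.7333/6 = 41.62222
Σ(xᵢ − x̄)³ = -2311.2544 ⇒ m₃ = -2311.2544/6 = -385.20907
m₂^(3/2) = 41.62222^(1.5) = 268.52696
g₁ = m₃ / m₂^(3/2) = -385.20907 / 268.52696 ≈ -1.4345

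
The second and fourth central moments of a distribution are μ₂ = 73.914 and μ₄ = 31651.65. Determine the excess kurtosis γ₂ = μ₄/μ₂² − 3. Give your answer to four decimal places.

2.7935

μ₂² = 73.914² = 5463.27940
μ₄/μ₂² = 31651.65 / 5463.27940 = 5.79353
γ₂ = 5.79353 − 3 ≈ 2.7935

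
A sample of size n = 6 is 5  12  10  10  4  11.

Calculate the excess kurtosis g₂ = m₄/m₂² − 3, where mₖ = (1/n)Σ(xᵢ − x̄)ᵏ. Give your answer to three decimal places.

-1.404

x̄ = 8.6667
Σ(xᵢ − x̄)² = 55.3333 ⇒ m₂ = 9.22222
Σ(xᵢ − x̄)⁴ = 814.4444 ⇒ m₄ = 135.74074
m₂² = 85.04938
g₂ = m₄/m₂² − 3 = 1.59602 − 3 ≈ -1.404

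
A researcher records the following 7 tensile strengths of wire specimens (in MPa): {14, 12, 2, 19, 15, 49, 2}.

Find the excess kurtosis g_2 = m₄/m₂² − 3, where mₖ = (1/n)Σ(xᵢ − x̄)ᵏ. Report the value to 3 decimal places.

x̄ = 16.1429
Σ(xᵢ − x̄)² = 1510.8571 ⇒ m₂ = 215.83673
Σ(xᵢ − x̄)⁴ = 1245918.8688 ⇒ m₄ = 177988.40983
m₂² = 46585.49604
g_2 = m₄/m₂² − 3 = 3.82068 − 3 ≈ 0.821

0.821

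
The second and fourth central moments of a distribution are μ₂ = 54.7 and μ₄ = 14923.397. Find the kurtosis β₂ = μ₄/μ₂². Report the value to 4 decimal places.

4.9876

μ₂² = 54.7² = 2992.09000
μ₄/μ₂² = 14923.397 / 2992.09000 = 4.98762
β₂ ≈ 4.9876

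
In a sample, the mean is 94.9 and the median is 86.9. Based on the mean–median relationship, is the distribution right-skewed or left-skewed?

right-skewed

mean − median = 94.9 − 86.9 = 8.0
mean > median ⇒ the longer tail is on the right ⇒ right-skewed (positively skewed).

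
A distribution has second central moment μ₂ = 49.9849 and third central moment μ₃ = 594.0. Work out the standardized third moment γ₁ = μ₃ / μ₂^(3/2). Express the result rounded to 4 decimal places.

σ = √μ₂ = √49.9849 = 7.07000
σ³ = μ₂^(3/2) = 353.39324
γ₁ = μ₃/σ³ = 594.0 / 353.39324 ≈ 1.6808

1.6808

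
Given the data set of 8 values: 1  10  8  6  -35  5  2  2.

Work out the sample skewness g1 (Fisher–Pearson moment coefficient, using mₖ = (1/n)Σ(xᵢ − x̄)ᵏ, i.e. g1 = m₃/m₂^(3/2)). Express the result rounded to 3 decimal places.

x̄ = (1 + 10 + 8 + 6 - 35 + 5 + 2 + 2) / 8 = -0.1250
deviations (xᵢ − x̄): 1.1250, 10.1250, 8.1250, 6.1250, -34.8750, 5.1250, 2.1250, 2.1250
Σ(xᵢ − x̄)² = 1458.8750 ⇒ m₂ = 1458.8750/8 = 182.35938
Σ(xᵢ − x̄)³ = -40457.9063 ⇒ m₃ = -40457.9063/8 = -5057.23828
m₂^(3/2) = 182.35938^(1.5) = 2462.59018
g1 = m₃ / m₂^(3/2) = -5057.23828 / 2462.59018 ≈ -2.054

-2.054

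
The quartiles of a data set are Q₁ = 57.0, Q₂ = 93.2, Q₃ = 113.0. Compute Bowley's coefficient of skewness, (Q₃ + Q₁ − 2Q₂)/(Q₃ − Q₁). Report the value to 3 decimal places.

-0.293

numerator: Q₃ + Q₁ − 2Q₂ = 113.0 + 57.0 − 2×93.2 = -16.4000
denominator: Q₃ − Q₁ = 113.0 − 57.0 = 56.0000
Bowley skewness = -16.4000 / 56.0000 ≈ -0.293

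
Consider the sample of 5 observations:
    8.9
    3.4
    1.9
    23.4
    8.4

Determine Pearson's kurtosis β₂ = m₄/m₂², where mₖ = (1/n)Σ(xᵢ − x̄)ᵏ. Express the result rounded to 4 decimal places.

x̄ = 9.2000
Σ(xᵢ − x̄)² = 289.3000 ⇒ m₂ = 57.86000
Σ(xᵢ − x̄)⁴ = 44630.5810 ⇒ m₄ = 8926.11620
m₂² = 3347.77960
β₂ = m₄/m₂² = 8926.11620 / 3347.77960 ≈ 2.6663

2.6663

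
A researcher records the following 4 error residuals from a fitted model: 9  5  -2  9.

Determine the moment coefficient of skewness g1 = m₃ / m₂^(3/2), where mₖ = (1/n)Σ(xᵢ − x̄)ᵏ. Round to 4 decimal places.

-0.7597

x̄ = (9 + 5 - 2 + 9) / 4 = 5.2500
deviations (xᵢ − x̄): 3.7500, -0.2500, -7.2500, 3.7500
Σ(xᵢ − x̄)² = 80.7500 ⇒ m₂ = 80.7500/4 = 20.18750
Σ(xᵢ − x̄)³ = -275.6250 ⇒ m₃ = -275.6250/4 = -68.90625
m₂^(3/2) = 20.18750^(1.5) = 90.70345
g1 = m₃ / m₂^(3/2) = -68.90625 / 90.70345 ≈ -0.7597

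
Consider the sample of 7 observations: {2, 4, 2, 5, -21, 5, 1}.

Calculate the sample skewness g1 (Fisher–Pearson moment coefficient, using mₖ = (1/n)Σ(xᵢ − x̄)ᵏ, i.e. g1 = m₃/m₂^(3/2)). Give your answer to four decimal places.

-1.9191

x̄ = (2 + 4 + 2 + 5 - 21 + 5 + 1) / 7 = -0.2857
deviations (xᵢ − x̄): 2.2857, 4.2857, 2.2857, 5.2857, -20.7143, 5.2857, 1.2857
Σ(xᵢ − x̄)² = 515.4286 ⇒ m₂ = 515.4286/7 = 73.63265
Σ(xᵢ − x̄)³ = -8488.0408 ⇒ m₃ = -8488.0408/7 = -1212.57726
m₂^(3/2) = 73.63265^(1.5) = 631.83790
g1 = m₃ / m₂^(3/2) = -1212.57726 / 631.83790 ≈ -1.9191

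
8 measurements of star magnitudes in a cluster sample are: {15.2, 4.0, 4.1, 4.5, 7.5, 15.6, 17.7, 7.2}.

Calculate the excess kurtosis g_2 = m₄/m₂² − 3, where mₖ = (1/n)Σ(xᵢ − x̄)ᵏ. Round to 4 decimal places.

x̄ = 9.4750
Σ(xᵢ − x̄)² = 230.6350 ⇒ m₂ = 28.82938
Σ(xᵢ − x̄)⁴ = 9446.0725 ⇒ m₄ = 1180.75906
m₂² = 831.13286
g_2 = m₄/m₂² − 3 = 1.42066 − 3 ≈ -1.5793

-1.5793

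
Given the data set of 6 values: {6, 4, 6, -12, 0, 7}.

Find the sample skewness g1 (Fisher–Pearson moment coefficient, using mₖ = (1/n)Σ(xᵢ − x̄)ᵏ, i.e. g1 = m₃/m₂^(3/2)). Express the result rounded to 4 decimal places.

-1.3726

x̄ = (6 + 4 + 6 - 12 + 0 + 7) / 6 = 1.8333
deviations (xᵢ − x̄): 4.1667, 2.1667, 4.1667, -13.8333, -1.8333, 5.1667
Σ(xᵢ − x̄)² = 260.8333 ⇒ m₂ = 260.8333/6 = 43.47222
Σ(xᵢ − x̄)³ = -2360.5556 ⇒ m₃ = -2360.5556/6 = -393.42593
m₂^(3/2) = 43.47222^(1.5) = 286.62744
g1 = m₃ / m₂^(3/2) = -393.42593 / 286.62744 ≈ -1.3726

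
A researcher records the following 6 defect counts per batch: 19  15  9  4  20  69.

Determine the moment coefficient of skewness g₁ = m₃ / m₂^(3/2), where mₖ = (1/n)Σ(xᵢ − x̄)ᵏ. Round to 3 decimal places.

x̄ = (19 + 15 + 9 + 4 + 20 + 69) / 6 = 22.6667
deviations (xᵢ − x̄): -3.6667, -7.6667, -13.6667, -18.6667, -2.6667, 46.3333
Σ(xᵢ − x̄)² = 2761.3333 ⇒ m₂ = 2761.3333/6 = 460.22222
Σ(xᵢ − x̄)³ = 89891.5556 ⇒ m₃ = 89891.5556/6 = 14981.92593
m₂^(3/2) = 460.22222^(1.5) = 9873.05094
g₁ = m₃ / m₂^(3/2) = 14981.92593 / 9873.05094 ≈ 1.517

1.517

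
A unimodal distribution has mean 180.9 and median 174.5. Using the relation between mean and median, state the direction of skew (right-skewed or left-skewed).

mean − median = 180.9 − 174.5 = 6.4
mean > median ⇒ the longer tail is on the right ⇒ right-skewed (positively skewed).

right-skewed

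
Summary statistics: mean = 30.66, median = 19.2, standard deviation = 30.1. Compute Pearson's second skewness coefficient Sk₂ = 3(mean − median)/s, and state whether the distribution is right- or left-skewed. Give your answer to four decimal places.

Sk₂ = 3(30.66 − 19.2) / 30.1 = 3 × 11.4600 / 30.1
    = 34.3800 / 30.1 ≈ 1.1422
Sk₂ > 0 ⇒ mean > median ⇒ right-skewed (positive skew).

1.1422, right-skewed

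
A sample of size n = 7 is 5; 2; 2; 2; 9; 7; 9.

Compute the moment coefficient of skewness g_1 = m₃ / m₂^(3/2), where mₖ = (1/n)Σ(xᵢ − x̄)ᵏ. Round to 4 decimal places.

x̄ = (5 + 2 + 2 + 2 + 9 + 7 + 9) / 7 = 5.1429
deviations (xᵢ − x̄): -0.1429, -3.1429, -3.1429, -3.1429, 3.8571, 1.8571, 3.8571
Σ(xᵢ − x̄)² = 62.8571 ⇒ m₂ = 62.8571/7 = 8.97959
Σ(xᵢ − x̄)³ = 28.0408 ⇒ m₃ = 28.0408/7 = 4.00583
m₂^(3/2) = 8.97959^(1.5) = 26.90822
g_1 = m₃ / m₂^(3/2) = 4.00583 / 26.90822 ≈ 0.1489

0.1489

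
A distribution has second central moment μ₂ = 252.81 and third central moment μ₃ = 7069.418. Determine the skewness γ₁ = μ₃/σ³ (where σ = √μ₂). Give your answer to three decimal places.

σ = √μ₂ = √252.81 = 15.90000
σ³ = μ₂^(3/2) = 4019.67900
γ₁ = μ₃/σ³ = 7069.418 / 4019.67900 ≈ 1.759

1.759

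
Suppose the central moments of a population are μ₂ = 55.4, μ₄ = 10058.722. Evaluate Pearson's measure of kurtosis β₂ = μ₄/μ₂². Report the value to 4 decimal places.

μ₂² = 55.4² = 3069.16000
μ₄/μ₂² = 10058.722 / 3069.16000 = 3.27735
β₂ ≈ 3.2774

3.2774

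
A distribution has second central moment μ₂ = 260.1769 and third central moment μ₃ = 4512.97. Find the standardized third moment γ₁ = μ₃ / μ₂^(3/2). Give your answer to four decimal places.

σ = √μ₂ = √260.1769 = 16.13000
σ³ = μ₂^(3/2) = 4196.65340
γ₁ = μ₃/σ³ = 4512.97 / 4196.65340 ≈ 1.0754

1.0754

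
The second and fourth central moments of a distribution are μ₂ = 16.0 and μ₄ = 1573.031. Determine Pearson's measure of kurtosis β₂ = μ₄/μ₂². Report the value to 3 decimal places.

μ₂² = 16.0² = 256.00000
μ₄/μ₂² = 1573.031 / 256.00000 = 6.14465
β₂ ≈ 6.145

6.145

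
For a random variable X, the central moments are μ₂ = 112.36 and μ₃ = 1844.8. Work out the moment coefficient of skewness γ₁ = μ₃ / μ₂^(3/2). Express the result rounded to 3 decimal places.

1.549

σ = √μ₂ = √112.36 = 10.60000
σ³ = μ₂^(3/2) = 1191.01600
γ₁ = μ₃/σ³ = 1844.8 / 1191.01600 ≈ 1.549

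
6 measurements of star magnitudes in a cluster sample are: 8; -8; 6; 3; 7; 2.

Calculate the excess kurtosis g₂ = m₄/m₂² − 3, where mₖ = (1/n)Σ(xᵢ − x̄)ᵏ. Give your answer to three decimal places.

x̄ = 3.0000
Σ(xᵢ − x̄)² = 172.0000 ⇒ m₂ = 28.66667
Σ(xᵢ − x̄)⁴ = 15604.0000 ⇒ m₄ = 2600.66667
m₂² = 821.77778
g₂ = m₄/m₂² − 3 = 3.16468 − 3 ≈ 0.165

0.165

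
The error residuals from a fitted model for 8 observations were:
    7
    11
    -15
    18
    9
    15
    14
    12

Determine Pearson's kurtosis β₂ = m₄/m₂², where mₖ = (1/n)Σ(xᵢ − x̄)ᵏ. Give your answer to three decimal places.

x̄ = 8.8750
Σ(xᵢ − x̄)² = 734.8750 ⇒ m₂ = 91.85938
Σ(xᵢ − x̄)⁴ = 334076.4004 ⇒ m₄ = 41759.55005
m₂² = 8438.14478
β₂ = m₄/m₂² = 41759.55005 / 8438.14478 ≈ 4.949

4.949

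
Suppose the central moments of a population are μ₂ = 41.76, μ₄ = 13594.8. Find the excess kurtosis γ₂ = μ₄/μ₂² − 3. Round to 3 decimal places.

μ₂² = 41.76² = 1743.89760
μ₄/μ₂² = 13594.8 / 1743.89760 = 7.79564
γ₂ = 7.79564 − 3 ≈ 4.796

4.796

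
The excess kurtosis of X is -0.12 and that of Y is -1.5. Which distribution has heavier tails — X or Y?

Higher excess kurtosis ⇒ heavier tails relative to the normal distribution.
-0.12 vs -1.5: the larger is -0.12, so X has heavier tails.

X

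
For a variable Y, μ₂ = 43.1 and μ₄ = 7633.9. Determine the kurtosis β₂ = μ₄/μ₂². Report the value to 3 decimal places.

4.110

μ₂² = 43.1² = 1857.61000
μ₄/μ₂² = 7633.9 / 1857.61000 = 4.10953
β₂ ≈ 4.110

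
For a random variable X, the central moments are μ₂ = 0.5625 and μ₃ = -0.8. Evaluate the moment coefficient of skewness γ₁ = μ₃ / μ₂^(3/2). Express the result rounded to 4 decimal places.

-1.8963

σ = √μ₂ = √0.5625 = 0.75000
σ³ = μ₂^(3/2) = 0.42188
γ₁ = μ₃/σ³ = -0.8 / 0.42188 ≈ -1.8963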